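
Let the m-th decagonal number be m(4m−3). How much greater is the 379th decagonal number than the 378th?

Consecutive decagonal numbers differ by 8n − 7: here 8·379 − 7 = 3025.

3025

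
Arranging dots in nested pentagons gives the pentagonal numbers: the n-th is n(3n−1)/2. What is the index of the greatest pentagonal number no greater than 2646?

Solve n(3n−1)/2 ≤ 2646 for integer n.
n = 42 gives 2625 ≤ 2646, while n = 43 gives 2752 > 2646; so the answer is index 42.

42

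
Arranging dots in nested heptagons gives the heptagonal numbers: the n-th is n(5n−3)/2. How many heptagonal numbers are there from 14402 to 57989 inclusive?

76

The n-th heptagonal number is n(5n−3)/2.
Smallest index with value ≥ 14402: n = 77 (giving 14707).
Largest index with value ≤ 57989: n = 152 (giving 57532).
Indices 77 through 152: 76 terms.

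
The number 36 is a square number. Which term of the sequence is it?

We need n² = 36, so n = √36 = 6.
Check: 6² = 36. ✓

6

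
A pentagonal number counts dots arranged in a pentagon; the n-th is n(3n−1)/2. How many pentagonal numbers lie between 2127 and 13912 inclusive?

59

The n-th pentagonal number is n(3n−1)/2.
Smallest index with value ≥ 2127: n = 38 (giving 2147).
Largest index with value ≤ 13912: n = 96 (giving 13776).
Indices 38 through 96: 59 terms.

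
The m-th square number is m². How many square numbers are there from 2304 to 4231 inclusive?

18

The n-th square number is n².
Smallest index with value ≥ 2304: n = 48 (giving 2304).
Largest index with value ≤ 4231: n = 65 (giving 4225).
Indices 48 through 65: 18 terms.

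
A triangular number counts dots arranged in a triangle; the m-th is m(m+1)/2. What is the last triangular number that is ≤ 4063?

Solve n(n+1)/2 ≤ 4063 for integer n.
n = 89 gives 4005 ≤ 4063, while n = 90 gives 4095 > 4063; so the answer is 4005.

4005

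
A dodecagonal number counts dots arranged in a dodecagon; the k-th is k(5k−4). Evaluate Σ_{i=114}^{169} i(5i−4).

5647684

Σ i(5i−4) = 5Σi² − 4Σi over i = 114..169.
Σi = 14365 − 6441 = 7924 and Σi² = 1623245 − 487369 = 1135876.
5·1135876 − 4·7924 = 5647684.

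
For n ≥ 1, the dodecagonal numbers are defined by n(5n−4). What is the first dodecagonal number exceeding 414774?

Solve n(5n−4) > 414774 for integer n.
The largest n with value ≤ 414774 is 288 (since 413568 ≤ 414774 < 416449), so the first above is n = 289, value 416449.

416449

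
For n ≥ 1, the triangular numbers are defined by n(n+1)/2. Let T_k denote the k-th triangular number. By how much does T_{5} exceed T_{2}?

12

5·6/2 = 15 and 2·3/2 = 3.
Difference: 15 − 3 = 12.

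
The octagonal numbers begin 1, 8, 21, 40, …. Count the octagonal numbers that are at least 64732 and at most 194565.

The n-th octagonal number is n(3n−2).
Smallest index with value ≥ 64732: n = 148 (giving 65416).
Largest index with value ≤ 194565: n = 255 (giving 194565).
Indices 148 through 255: 108 terms.

108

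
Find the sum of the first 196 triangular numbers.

Σ i(i+1)/2 = (Σi² + Σi) / 2 over i = 1..196.
Σi = 19306 and Σi² = 2529086.
(1·2529086 + 1·19306) / 2 = 2548392/2 = 1274196.

1274196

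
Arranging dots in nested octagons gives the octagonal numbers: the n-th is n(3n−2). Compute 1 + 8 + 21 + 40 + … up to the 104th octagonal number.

1130220

Σ i(3i−2) = 3Σi² − 2Σi over i = 1..104.
Σi = 5460 and Σi² = 380380.
3·380380 − 2·5460 = 1130220.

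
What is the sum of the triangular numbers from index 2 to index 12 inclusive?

363

Σ i(i+1)/2 = (Σi² + Σi) / 2 over i = 2..12.
Σi = 78 − 1 = 77 and Σi² = 650 − 1 = 649.
(1·649 + 1·77) / 2 = 726/2 = 363.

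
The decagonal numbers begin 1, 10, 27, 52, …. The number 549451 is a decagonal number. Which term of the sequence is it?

371

Set n(4n−3) = 549451, giving 4n² − 3n − 549451 = 0.
The discriminant is 9 + 16·549451 = 8791225, and √8791225 = 2965.
So n = (3 + 2965) / 8 = 2968/8 = 371.
Check: 371·(4·371 − 3) = 549451. ✓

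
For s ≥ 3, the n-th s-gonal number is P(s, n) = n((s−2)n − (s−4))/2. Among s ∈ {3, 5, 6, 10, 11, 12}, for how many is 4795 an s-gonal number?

1

s = 3: P(3, 97) = 4753 and P(3, 98) = 4851; 4795 is not s-gonal.
s = 5: P(5, 56) = 4676 and P(5, 57) = 4845; 4795 is not s-gonal.
s = 6: P(6, 49) = 4753 and P(6, 50) = 4950; 4795 is not s-gonal.
s = 10: P(10, 35) = 4795. ✓
s = 11: P(11, 33) = 4785 and P(11, 34) = 5083; 4795 is not s-gonal.
s = 12: P(12, 31) = 4681 and P(12, 32) = 4992; 4795 is not s-gonal.
Hits: s ∈ {10} → 1.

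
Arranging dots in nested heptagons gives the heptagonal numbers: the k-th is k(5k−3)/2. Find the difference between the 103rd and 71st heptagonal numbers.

103·(5·103 − 3)/2 = 26368 and 71·(5·71 − 3)/2 = 12496.
Difference: 26368 − 12496 = 13872.

13872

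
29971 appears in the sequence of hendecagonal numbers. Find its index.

Set n(9n−7)/2 = 29971, giving 9n² − 7n − 59942 = 0.
So n = (7 + 1469) / 18 = 1476/18 = 82.

82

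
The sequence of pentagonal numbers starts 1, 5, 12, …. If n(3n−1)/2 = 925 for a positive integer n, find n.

25

Set n(3n−1)/2 = 925, giving 3n² − n − 1850 = 0.
The discriminant is 1 + 24·925 = 22201, and √22201 = 149.
So n = (1 + 149) / 6 = 150/6 = 25.
Check: 25·(3·25 − 1)/2 = 925. ✓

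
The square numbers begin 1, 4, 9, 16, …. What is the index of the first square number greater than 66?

Solve n² > 66 for integer n.
The largest n with value ≤ 66 is 8 (since 64 ≤ 66 < 81), so the first above is n = 9, value 81.

9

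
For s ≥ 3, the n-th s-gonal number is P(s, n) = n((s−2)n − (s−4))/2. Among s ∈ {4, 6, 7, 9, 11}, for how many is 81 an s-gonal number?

s = 4: P(4, 9) = 81. ✓
s = 6: P(6, 6) = 66 and P(6, 7) = 91; 81 is not s-gonal.
s = 7: P(7, 6) = 81. ✓
s = 9: P(9, 5) = 75 and P(9, 6) = 111; 81 is not s-gonal.
s = 11: P(11, 4) = 58 and P(11, 5) = 95; 81 is not s-gonal.
Hits: s ∈ {4, 7} → 2.

2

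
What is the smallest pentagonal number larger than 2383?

Solve n(3n−1)/2 > 2383 for integer n.
The largest n with value ≤ 2383 is 40 (since 2380 ≤ 2383 < 2501), so the first above is n = 41, value 2501.

2501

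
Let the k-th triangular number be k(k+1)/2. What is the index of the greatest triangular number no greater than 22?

Solve n(n+1)/2 ≤ 22 for integer n.
n = 6 gives 21 ≤ 22, while n = 7 gives 28 > 22; so the answer is index 6.

6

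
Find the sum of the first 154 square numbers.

1229305

Σ_{i=1}^{154} i² = 154·155·309/6 = 1229305.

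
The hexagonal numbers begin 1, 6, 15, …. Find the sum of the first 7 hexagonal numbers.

Σ i(2i−1) = 2Σi² − Σi over i = 1..7.
Σi = 28 and Σi² = 140.
2·140 − 1·28 = 252.

252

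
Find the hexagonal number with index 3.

The 3rd hexagonal number is n(2n−1) with n = 3.
3·(2·3 − 1) = 3·5 = 15.

15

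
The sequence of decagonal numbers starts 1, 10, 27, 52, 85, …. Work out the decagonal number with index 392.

The 392nd decagonal number is n(4n−3) with n = 392.
392·(4·392 − 3) = 392·1565 = 613480.

613480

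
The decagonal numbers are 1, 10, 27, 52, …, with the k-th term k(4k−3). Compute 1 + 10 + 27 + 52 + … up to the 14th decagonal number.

Σ i(4i−3) = 4Σi² − 3Σi over i = 1..14.
Σi = 105 and Σi² = 1015.
4·1015 − 3·105 = 3745.

3745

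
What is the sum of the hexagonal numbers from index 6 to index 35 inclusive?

Σ i(2i−1) = 2Σi² − Σi over i = 6..35.
Σi = 630 − 15 = 615 and Σi² = 14910 − 55 = 14855.
2·14855 − 1·615 = 29095.

29095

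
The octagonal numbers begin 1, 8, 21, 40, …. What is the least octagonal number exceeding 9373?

9633

Solve n(3n−2) > 9373 for integer n.
The largest n with value ≤ 9373 is 56 (since 9296 ≤ 9373 < 9633), so the first above is n = 57, value 9633.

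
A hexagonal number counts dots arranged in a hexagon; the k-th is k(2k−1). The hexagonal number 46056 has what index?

Set n(2n−1) = 46056, giving 2n² − n − 46056 = 0.
The discriminant is 1 + 8·46056 = 368449, and √368449 = 607.
So n = (1 + 607) / 4 = 608/4 = 152.
Check: 152·(2·152 − 1) = 46056. ✓

152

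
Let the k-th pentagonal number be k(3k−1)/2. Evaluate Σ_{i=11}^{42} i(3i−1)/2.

Σ i(3i−1)/2 = (3Σi² − Σi) / 2 over i = 11..42.
Σi = 903 − 55 = 848 and Σi² = 25585 − 385 = 25200.
(3·25200 − 1·848) / 2 = 74752/2 = 37376.

37376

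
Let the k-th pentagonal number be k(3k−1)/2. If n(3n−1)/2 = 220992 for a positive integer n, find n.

Set n(3n−1)/2 = 220992, giving 3n² − n − 441984 = 0.
The discriminant is 1 + 24·220992 = 5303809, and √5303809 = 2303.
So n = (1 + 2303) / 6 = 2304/6 = 384.

384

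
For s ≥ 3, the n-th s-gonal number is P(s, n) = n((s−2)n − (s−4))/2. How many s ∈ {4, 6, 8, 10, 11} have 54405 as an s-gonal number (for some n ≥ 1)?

2

s = 4: P(4, 233) = 54289 and P(4, 234) = 54756; 54405 is not s-gonal.
s = 6: P(6, 165) = 54285 and P(6, 166) = 54946; 54405 is not s-gonal.
s = 8: P(8, 135) = 54405. ✓
s = 10: P(10, 117) = 54405. ✓
s = 11: P(11, 110) = 54065 and P(11, 111) = 55056; 54405 is not s-gonal.
Hits: s ∈ {8, 10} → 2.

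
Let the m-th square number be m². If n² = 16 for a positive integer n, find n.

We need n² = 16, so n = √16 = 4.
Check: 4² = 16. ✓

4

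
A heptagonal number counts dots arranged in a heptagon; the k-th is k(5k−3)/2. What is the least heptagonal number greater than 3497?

3553

Solve n(5n−3)/2 > 3497 for integer n.
The largest n with value ≤ 3497 is 37 (since 3367 ≤ 3497 < 3553), so the first above is n = 38, value 3553.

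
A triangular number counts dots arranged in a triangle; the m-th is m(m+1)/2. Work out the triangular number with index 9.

The 9th triangular number is n(n+1)/2 with n = 9.
9·10/2 = 90/2 = 45.

45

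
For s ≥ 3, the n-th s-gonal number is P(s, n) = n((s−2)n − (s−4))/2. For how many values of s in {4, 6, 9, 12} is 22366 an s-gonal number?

1

s = 4: P(4, 149) = 22201 and P(4, 150) = 22500; 22366 is not s-gonal.
s = 6: P(6, 106) = 22366. ✓
s = 9: P(9, 80) = 22200 and P(9, 81) = 22761; 22366 is not s-gonal.
s = 12: P(12, 67) = 22177 and P(12, 68) = 22848; 22366 is not s-gonal.
Hits: s ∈ {6} → 1.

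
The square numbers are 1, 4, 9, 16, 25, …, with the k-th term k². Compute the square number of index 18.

The 18th square number is n² with n = 18.
18² = 324.

324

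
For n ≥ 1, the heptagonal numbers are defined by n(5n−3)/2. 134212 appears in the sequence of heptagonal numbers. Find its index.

232

Set n(5n−3)/2 = 134212, giving 5n² − 3n − 268424 = 0.
The discriminant is 9 + 40·134212 = 5368489, and √5368489 = 2317.
So n = (3 + 2317) / 10 = 2320/10 = 232.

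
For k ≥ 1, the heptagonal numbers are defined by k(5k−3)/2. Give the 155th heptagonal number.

The 155th heptagonal number is n(5n−3)/2 with n = 155.
155·(5·155 − 3)/2 = 155·772/2 = 155·386 = 59830.

59830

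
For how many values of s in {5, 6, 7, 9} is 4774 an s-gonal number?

1

s = 5: P(5, 56) = 4676 and P(5, 57) = 4845; 4774 is not s-gonal.
s = 6: P(6, 49) = 4753 and P(6, 50) = 4950; 4774 is not s-gonal.
s = 7: P(7, 44) = 4774. ✓
s = 9: P(9, 37) = 4699 and P(9, 38) = 4959; 4774 is not s-gonal.
Hits: s ∈ {7} → 1.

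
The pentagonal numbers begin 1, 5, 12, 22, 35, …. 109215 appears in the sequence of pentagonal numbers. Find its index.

Set n(3n−1)/2 = 109215, giving 3n² − n − 218430 = 0.
The discriminant is 1 + 24·109215 = 2621161, and √2621161 = 1619.
So n = (1 + 1619) / 6 = 1620/6 = 270.
Check: 270·(3·270 − 1)/2 = 109215. ✓

270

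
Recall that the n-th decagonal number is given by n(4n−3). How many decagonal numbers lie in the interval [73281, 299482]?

The n-th decagonal number is n(4n−3).
Smallest index with value ≥ 73281: n = 136 (giving 73576).
Largest index with value ≤ 299482: n = 274 (giving 299482).
Indices 136 through 274: 139 terms.

139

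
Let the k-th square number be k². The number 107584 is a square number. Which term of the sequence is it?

328

We need n² = 107584, so n = √107584 = 328.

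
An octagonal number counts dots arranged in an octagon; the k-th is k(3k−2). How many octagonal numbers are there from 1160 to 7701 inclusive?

32

The n-th octagonal number is n(3n−2).
Smallest index with value ≥ 1160: n = 20 (giving 1160).
Largest index with value ≤ 7701: n = 51 (giving 7701).
Indices 20 through 51: 32 terms.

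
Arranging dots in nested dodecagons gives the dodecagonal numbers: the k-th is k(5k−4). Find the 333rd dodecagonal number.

The 333rd dodecagonal number is n(5n−4) with n = 333.
333·(5·333 − 4) = 333·1661 = 553113.

553113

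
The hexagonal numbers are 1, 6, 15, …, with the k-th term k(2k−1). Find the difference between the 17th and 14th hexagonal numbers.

17·(2·17 − 1) = 561 and 14·(2·14 − 1) = 378.
Difference: 561 − 378 = 183.

183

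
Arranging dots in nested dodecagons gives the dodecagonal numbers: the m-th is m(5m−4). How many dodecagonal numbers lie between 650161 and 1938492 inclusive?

263

The n-th dodecagonal number is n(5n−4).
Smallest index with value ≥ 650161: n = 361 (giving 650161).
Largest index with value ≤ 1938492: n = 623 (giving 1938153).
Indices 361 through 623: 263 terms.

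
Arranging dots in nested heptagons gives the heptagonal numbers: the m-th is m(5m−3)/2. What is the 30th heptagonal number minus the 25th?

30·(5·30 − 3)/2 = 2205 and 25·(5·25 − 3)/2 = 1525.
Difference: 2205 − 1525 = 680.

680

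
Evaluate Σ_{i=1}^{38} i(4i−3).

73853

Σ i(4i−3) = 4Σi² − 3Σi over i = 1..38.
Σi = 741 and Σi² = 19019.
4·19019 − 3·741 = 73853.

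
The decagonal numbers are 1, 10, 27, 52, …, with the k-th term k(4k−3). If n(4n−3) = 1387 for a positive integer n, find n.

Set n(4n−3) = 1387, giving 4n² − 3n − 1387 = 0.
The discriminant is 9 + 16·1387 = 22201, and √22201 = 149.
So n = (3 + 149) / 8 = 152/8 = 19.
Check: 19·(4·19 − 3) = 1387. ✓

19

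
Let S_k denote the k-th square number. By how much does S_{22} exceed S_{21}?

43

n² − (n−1)² = 2n − 1, so 22² − 21² = 2·22 − 1 = 43.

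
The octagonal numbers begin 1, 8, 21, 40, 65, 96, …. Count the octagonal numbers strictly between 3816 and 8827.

The n-th octagonal number is n(3n−2).
Smallest index with value > 3816: n = 37 (giving 4033).
Largest index with value < 8827: n = 54 (giving 8640).
Indices 37 through 54: 18 terms.

18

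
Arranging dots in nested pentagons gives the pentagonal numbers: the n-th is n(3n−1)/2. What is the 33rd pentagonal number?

The 33rd pentagonal number is n(3n−1)/2 with n = 33.
33·(3·33 − 1)/2 = 33·98/2 = 33·49 = 1617.

1617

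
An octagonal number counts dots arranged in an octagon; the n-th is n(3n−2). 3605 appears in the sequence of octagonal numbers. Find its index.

35

Set n(3n−2) = 3605, giving 3n² − 2n − 3605 = 0.
The discriminant is 4 + 12·3605 = 43264, and √43264 = 208.
So n = (2 + 208) / 6 = 210/6 = 35.
Check: 35·(3·35 − 2) = 3605. ✓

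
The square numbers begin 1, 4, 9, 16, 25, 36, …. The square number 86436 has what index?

We need n² = 86436, so n = √86436 = 294.
Check: 294² = 86436. ✓

294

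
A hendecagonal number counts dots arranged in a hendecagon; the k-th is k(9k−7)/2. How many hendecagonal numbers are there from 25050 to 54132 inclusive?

The n-th hendecagonal number is n(9n−7)/2.
Smallest index with value ≥ 25050: n = 75 (giving 25050).
Largest index with value ≤ 54132: n = 110 (giving 54065).
Indices 75 through 110: 36 terms.

36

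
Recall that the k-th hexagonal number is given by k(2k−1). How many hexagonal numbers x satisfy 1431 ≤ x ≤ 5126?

24

The n-th hexagonal number is n(2n−1).
Smallest index with value ≥ 1431: n = 27 (giving 1431).
Largest index with value ≤ 5126: n = 50 (giving 4950).
Indices 27 through 50: 24 terms.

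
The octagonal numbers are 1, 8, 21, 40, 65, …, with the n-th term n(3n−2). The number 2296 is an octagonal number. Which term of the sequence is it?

Set n(3n−2) = 2296, giving 3n² − 2n − 2296 = 0.
So n = (2 + 166) / 6 = 168/6 = 28.

28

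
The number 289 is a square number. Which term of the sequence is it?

17

We need n² = 289, so n = √289 = 17.
Check: 17² = 289. ✓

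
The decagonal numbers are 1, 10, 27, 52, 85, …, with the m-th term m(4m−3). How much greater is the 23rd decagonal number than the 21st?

346

23·(4·23 − 3) = 2047 and 21·(4·21 − 3) = 1701.
Difference: 2047 − 1701 = 346.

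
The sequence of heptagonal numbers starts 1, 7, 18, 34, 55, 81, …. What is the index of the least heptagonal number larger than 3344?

37

Solve n(5n−3)/2 > 3344 for integer n.
The largest n with value ≤ 3344 is 36 (since 3186 ≤ 3344 < 3367), so the first above is n = 37, value 3367.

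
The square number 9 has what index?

We need n² = 9, so n = √9 = 3.
Check: 3² = 9. ✓

3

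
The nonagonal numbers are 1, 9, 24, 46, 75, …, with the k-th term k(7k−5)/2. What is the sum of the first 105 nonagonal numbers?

1356005

Σ i(7i−5)/2 = (7Σi² − 5Σi) / 2 over i = 1..105.
Σi = 5565 and Σi² = 391405.
(7·391405 − 5·5565) / 2 = 2712010/2 = 1356005.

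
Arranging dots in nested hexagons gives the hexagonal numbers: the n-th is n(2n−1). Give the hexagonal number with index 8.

120

The 8th hexagonal number is n(2n−1) with n = 8.
8·(2·8 − 1) = 8·15 = 120.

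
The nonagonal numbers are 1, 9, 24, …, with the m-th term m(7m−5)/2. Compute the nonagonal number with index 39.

The 39th nonagonal number is n(7n−5)/2 with n = 39.
39·(7·39 − 5)/2 = 39·268/2 = 39·134 = 5226.

5226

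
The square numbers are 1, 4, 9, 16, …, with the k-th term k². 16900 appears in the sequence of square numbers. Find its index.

We need n² = 16900, so n = √16900 = 130.
Check: 130² = 16900. ✓

130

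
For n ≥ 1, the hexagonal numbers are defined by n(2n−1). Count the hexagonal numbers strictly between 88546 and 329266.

The n-th hexagonal number is n(2n−1).
Smallest index with value > 88546: n = 211 (giving 88831).
Largest index with value < 329266: n = 405 (giving 327645).
Indices 211 through 405: 195 terms.

195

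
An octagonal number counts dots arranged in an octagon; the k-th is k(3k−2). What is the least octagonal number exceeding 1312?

Solve n(3n−2) > 1312 for integer n.
The largest n with value ≤ 1312 is 21 (since 1281 ≤ 1312 < 1408), so the first above is n = 22, value 1408.

1408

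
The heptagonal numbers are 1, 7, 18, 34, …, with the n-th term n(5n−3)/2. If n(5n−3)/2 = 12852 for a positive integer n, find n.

72

Set n(5n−3)/2 = 12852, giving 5n² − 3n − 25704 = 0.
The discriminant is 9 + 40·12852 = 514089, and √514089 = 717.
So n = (3 + 717) / 10 = 720/10 = 72.
Check: 72·(5·72 − 3)/2 = 12852. ✓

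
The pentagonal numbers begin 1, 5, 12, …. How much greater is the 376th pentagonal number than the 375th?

Consecutive pentagonal numbers differ by 3n − 2: here 3·376 − 2 = 1126.

1126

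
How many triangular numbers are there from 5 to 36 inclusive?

6

The n-th triangular number is n(n+1)/2.
Smallest index with value ≥ 5: n = 3 (giving 6).
Largest index with value ≤ 36: n = 8 (giving 36).
Indices 3 through 8: 6 terms.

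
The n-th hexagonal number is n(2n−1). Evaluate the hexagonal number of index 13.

325

The 13th hexagonal number is n(2n−1) with n = 13.
13·(2·13 − 1) = 13·25 = 325.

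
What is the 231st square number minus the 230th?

n² − (n−1)² = 2n − 1, so 231² − 230² = 2·231 − 1 = 461.

461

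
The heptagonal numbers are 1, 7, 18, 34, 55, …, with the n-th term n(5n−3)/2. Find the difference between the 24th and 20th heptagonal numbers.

24·(5·24 − 3)/2 = 1404 and 20·(5·20 − 3)/2 = 970.
Difference: 1404 − 970 = 434.

434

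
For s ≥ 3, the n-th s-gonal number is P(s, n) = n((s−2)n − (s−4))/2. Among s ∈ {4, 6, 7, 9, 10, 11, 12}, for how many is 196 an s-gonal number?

2

s = 4: P(4, 14) = 196. ✓
s = 6: P(6, 10) = 190 and P(6, 11) = 231; 196 is not s-gonal.
s = 7: P(7, 9) = 189 and P(7, 10) = 235; 196 is not s-gonal.
s = 9: P(9, 7) = 154 and P(9, 8) = 204; 196 is not s-gonal.
s = 10: P(10, 7) = 175 and P(10, 8) = 232; 196 is not s-gonal.
s = 11: P(11, 7) = 196. ✓
s = 12: P(12, 6) = 156 and P(12, 7) = 217; 196 is not s-gonal.
Hits: s ∈ {4, 11} → 2.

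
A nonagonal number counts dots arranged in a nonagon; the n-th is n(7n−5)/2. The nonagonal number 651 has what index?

14

Set n(7n−5)/2 = 651, giving 7n² − 5n − 1302 = 0.
The discriminant is 25 + 56·651 = 36481, and √36481 = 191.
So n = (5 + 191) / 14 = 196/14 = 14.
Check: 14·(7·14 − 5)/2 = 651. ✓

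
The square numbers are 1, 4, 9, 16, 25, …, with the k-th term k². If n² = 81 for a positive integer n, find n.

We need n² = 81, so n = √81 = 9.

9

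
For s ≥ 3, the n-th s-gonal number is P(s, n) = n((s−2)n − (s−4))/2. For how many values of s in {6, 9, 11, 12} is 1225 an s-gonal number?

s = 6: P(6, 25) = 1225. ✓
s = 9: P(9, 19) = 1216 and P(9, 20) = 1350; 1225 is not s-gonal.
s = 11: P(11, 16) = 1096 and P(11, 17) = 1241; 1225 is not s-gonal.
s = 12: P(12, 16) = 1216 and P(12, 17) = 1377; 1225 is not s-gonal.
Hits: s ∈ {6} → 1.

1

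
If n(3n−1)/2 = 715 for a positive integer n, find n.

22

Set n(3n−1)/2 = 715, giving 3n² − n − 1430 = 0.
So n = (1 + 131) / 6 = 132/6 = 22.
Check: 22·(3·22 − 1)/2 = 715. ✓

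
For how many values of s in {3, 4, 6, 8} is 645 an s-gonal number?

s = 3: P(3, 35) = 630 and P(3, 36) = 666; 645 is not s-gonal.
s = 4: P(4, 25) = 625 and P(4, 26) = 676; 645 is not s-gonal.
s = 6: P(6, 18) = 630 and P(6, 19) = 703; 645 is not s-gonal.
s = 8: P(8, 15) = 645. ✓
Hits: s ∈ {8} → 1.

1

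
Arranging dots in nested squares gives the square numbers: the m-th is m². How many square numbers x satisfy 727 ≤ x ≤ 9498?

The n-th square number is n².
Smallest index with value ≥ 727: n = 27 (giving 729).
Largest index with value ≤ 9498: n = 97 (giving 9409).
Indices 27 through 97: 71 terms.

71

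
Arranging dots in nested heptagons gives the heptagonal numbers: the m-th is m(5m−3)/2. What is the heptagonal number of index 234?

136539

The 234th heptagonal number is n(5n−3)/2 with n = 234.
234·(5·234 − 3)/2 = 234·1167/2 = 136539.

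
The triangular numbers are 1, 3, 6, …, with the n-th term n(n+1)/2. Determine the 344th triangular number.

The 344th triangular number is n(n+1)/2 with n = 344.
344·345/2 = 118680/2 = 59340.

59340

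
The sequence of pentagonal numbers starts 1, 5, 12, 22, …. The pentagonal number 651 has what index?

Set n(3n−1)/2 = 651, giving 3n² − n − 1302 = 0.
The discriminant is 1 + 24·651 = 15625, and √15625 = 125.
So n = (1 + 125) / 6 = 126/6 = 21.

21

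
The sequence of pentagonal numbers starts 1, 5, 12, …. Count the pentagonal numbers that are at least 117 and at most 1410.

The n-th pentagonal number is n(3n−1)/2.
Smallest index with value ≥ 117: n = 9 (giving 117).
Largest index with value ≤ 1410: n = 30 (giving 1335).
Indices 9 through 30: 22 terms.

22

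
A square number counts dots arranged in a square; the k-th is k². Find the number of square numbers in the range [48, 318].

The n-th square number is n².
Smallest index with value ≥ 48: n = 7 (giving 49).
Largest index with value ≤ 318: n = 17 (giving 289).
Indices 7 through 17: 11 terms.

11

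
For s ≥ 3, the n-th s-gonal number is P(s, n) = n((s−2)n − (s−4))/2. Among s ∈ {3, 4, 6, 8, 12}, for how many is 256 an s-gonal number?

1

s = 3: P(3, 22) = 253 and P(3, 23) = 276; 256 is not s-gonal.
s = 4: P(4, 16) = 256. ✓
s = 6: P(6, 11) = 231 and P(6, 12) = 276; 256 is not s-gonal.
s = 8: P(8, 9) = 225 and P(8, 10) = 280; 256 is not s-gonal.
s = 12: P(12, 7) = 217 and P(12, 8) = 288; 256 is not s-gonal.
Hits: s ∈ {4} → 1.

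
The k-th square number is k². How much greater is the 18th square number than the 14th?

128

18² = 324 and 14² = 196.
Difference: 324 − 196 = 128.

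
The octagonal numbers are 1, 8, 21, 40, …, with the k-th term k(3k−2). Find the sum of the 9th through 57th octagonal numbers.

186249

Σ i(3i−2) = 3Σi² − 2Σi over i = 9..57.
Σi = 1653 − 36 = 1617 and Σi² = 63365 − 204 = 63161.
3·63161 − 2·1617 = 186249.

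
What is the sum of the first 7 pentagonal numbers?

Σ i(3i−1)/2 = (3Σi² − Σi) / 2 over i = 1..7.
Σi = 28 and Σi² = 140.
(3·140 − 1·28) / 2 = 392/2 = 196.

196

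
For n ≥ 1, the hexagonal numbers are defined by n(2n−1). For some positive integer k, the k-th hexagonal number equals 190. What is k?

Set n(2n−1) = 190, giving 2n² − n − 190 = 0.
The discriminant is 1 + 8·190 = 1521, and √1521 = 39.
So n = (1 + 39) / 4 = 40/4 = 10.

10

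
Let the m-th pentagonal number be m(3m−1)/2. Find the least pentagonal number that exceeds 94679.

95130

Solve n(3n−1)/2 > 94679 for integer n.
The largest n with value ≤ 94679 is 251 (since 94376 ≤ 94679 < 95130), so the first above is n = 252, value 95130.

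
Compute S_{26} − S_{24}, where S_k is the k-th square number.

26² = 676 and 24² = 576.
Difference: 676 − 576 = 100.

100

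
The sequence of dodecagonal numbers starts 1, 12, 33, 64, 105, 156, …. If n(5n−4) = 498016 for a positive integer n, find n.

Set n(5n−4) = 498016, giving 5n² − 4n − 498016 = 0.
So n = (4 + 3156) / 10 = 3160/10 = 316.

316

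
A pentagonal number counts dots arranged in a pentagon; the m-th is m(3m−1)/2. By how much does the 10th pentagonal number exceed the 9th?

28

Consecutive pentagonal numbers differ by 3n − 2: here 3·10 − 2 = 28.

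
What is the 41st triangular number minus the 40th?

41

Consecutive triangular numbers differ by n: T_{41} − T_{40} = 41.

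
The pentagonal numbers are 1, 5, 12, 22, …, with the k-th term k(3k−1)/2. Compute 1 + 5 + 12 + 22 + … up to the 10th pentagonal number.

Σ i(3i−1)/2 = (3Σi² − Σi) / 2 over i = 1..10.
Σi = 55 and Σi² = 385.
(3·385 − 1·55) / 2 = 1100/2 = 550.

550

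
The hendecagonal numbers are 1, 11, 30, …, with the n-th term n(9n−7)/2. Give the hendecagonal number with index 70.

21805

The 70th hendecagonal number is n(9n−7)/2 with n = 70.
70·(9·70 − 7)/2 = 70·623/2 = 21805.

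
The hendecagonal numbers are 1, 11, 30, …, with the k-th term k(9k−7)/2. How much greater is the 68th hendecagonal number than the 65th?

1785

68·(9·68 − 7)/2 = 20570 and 65·(9·65 − 7)/2 = 18785.
Difference: 20570 − 18785 = 1785.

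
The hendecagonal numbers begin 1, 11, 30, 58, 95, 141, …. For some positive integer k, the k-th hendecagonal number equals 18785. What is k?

Set n(9n−7)/2 = 18785, giving 9n² − 7n − 37570 = 0.
So n = (7 + 1163) / 18 = 1170/18 = 65.
Check: 65·(9·65 − 7)/2 = 18785. ✓

65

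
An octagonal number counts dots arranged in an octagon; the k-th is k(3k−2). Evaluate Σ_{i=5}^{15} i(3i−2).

Σ i(3i−2) = 3Σi² − 2Σi over i = 5..15.
Σi = 120 − 10 = 110 and Σi² = 1240 − 30 = 1210.
3·1210 − 2·110 = 3410.

3410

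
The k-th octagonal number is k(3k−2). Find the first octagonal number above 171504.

172320

Solve n(3n−2) > 171504 for integer n.
The largest n with value ≤ 171504 is 239 (since 170885 ≤ 171504 < 172320), so the first above is n = 240, value 172320.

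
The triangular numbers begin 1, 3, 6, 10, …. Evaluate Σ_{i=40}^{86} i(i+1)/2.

99076

Σ i(i+1)/2 = (Σi² + Σi) / 2 over i = 40..86.
Σi = 3741 − 780 = 2961 and Σi² = 215731 − 20540 = 195191.
(1·195191 + 1·2961) / 2 = 198152/2 = 99076.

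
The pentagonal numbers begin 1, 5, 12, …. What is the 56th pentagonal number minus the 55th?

Consecutive pentagonal numbers differ by 3n − 2: here 3·56 − 2 = 166.

166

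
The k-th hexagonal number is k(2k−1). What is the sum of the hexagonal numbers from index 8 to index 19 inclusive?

4498

Σ i(2i−1) = 2Σi² − Σi over i = 8..19.
Σi = 190 − 28 = 162 and Σi² = 2470 − 140 = 2330.
2·2330 − 1·162 = 4498.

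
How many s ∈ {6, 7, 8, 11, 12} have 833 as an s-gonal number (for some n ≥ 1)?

s = 6: P(6, 20) = 780 and P(6, 21) = 861; 833 is not s-gonal.
s = 7: P(7, 18) = 783 and P(7, 19) = 874; 833 is not s-gonal.
s = 8: P(8, 17) = 833. ✓
s = 11: P(11, 14) = 833. ✓
s = 12: P(12, 13) = 793 and P(12, 14) = 924; 833 is not s-gonal.
Hits: s ∈ {8, 11} → 2.

2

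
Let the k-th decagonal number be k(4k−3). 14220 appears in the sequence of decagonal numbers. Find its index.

60

Set n(4n−3) = 14220, giving 4n² − 3n − 14220 = 0.
So n = (3 + 477) / 8 = 480/8 = 60.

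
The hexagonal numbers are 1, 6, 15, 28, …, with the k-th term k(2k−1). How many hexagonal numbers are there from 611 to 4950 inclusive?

The n-th hexagonal number is n(2n−1).
Smallest index with value ≥ 611: n = 18 (giving 630).
Largest index with value ≤ 4950: n = 50 (giving 4950).
Indices 18 through 50: 33 terms.

33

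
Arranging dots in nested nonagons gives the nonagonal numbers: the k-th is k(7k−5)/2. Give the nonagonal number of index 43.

The 43rd nonagonal number is n(7n−5)/2 with n = 43.
43·(7·43 − 5)/2 = 43·296/2 = 43·148 = 6364.

6364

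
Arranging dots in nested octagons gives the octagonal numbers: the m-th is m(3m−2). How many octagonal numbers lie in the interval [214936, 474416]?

131

The n-th octagonal number is n(3n−2).
Smallest index with value ≥ 214936: n = 268 (giving 214936).
Largest index with value ≤ 474416: n = 398 (giving 474416).
Indices 268 through 398: 131 terms.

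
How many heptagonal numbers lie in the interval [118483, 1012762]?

The n-th heptagonal number is n(5n−3)/2.
Smallest index with value ≥ 118483: n = 218 (giving 118483).
Largest index with value ≤ 1012762: n = 636 (giving 1010286).
Indices 218 through 636: 419 terms.

419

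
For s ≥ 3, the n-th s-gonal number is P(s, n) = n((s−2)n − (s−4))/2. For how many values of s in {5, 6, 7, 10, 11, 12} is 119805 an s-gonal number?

1

s = 5: P(5, 282) = 119145 and P(5, 283) = 119992; 119805 is not s-gonal.
s = 6: P(6, 245) = 119805. ✓
s = 7: P(7, 219) = 119574 and P(7, 220) = 120670; 119805 is not s-gonal.
s = 10: P(10, 173) = 119197 and P(10, 174) = 120582; 119805 is not s-gonal.
s = 11: P(11, 163) = 118990 and P(11, 164) = 120458; 119805 is not s-gonal.
s = 12: P(12, 155) = 119505 and P(12, 156) = 121056; 119805 is not s-gonal.
Hits: s ∈ {6} → 1.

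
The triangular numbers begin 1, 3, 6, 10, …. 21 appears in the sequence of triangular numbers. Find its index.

6

Set n(n+1)/2 = 21, giving n² + n − 42 = 0.
The discriminant is 1 + 8·21 = 169, and √169 = 13.
So n = (-1 + 13) / 2 = 12/2 = 6.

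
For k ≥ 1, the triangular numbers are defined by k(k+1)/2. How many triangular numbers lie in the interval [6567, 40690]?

170

The n-th triangular number is n(n+1)/2.
Smallest index with value ≥ 6567: n = 115 (giving 6670).
Largest index with value ≤ 40690: n = 284 (giving 40470).
Indices 115 through 284: 170 terms.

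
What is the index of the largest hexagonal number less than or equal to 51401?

160

Solve n(2n−1) ≤ 51401 for integer n.
n = 160 gives 51040 ≤ 51401, while n = 161 gives 51681 > 51401; so the answer is index 160.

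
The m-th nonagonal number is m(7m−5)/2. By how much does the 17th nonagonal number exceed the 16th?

113

Consecutive nonagonal numbers differ by 7n − 6: here 7·17 − 6 = 113.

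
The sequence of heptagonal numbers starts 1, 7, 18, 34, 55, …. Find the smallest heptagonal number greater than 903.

Solve n(5n−3)/2 > 903 for integer n.
The largest n with value ≤ 903 is 19 (since 874 ≤ 903 < 970), so the first above is n = 20, value 970.

970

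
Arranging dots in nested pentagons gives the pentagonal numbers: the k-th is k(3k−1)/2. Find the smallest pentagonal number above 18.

22

Solve n(3n−1)/2 > 18 for integer n.
The largest n with value ≤ 18 is 3 (since 12 ≤ 18 < 22), so the first above is n = 4, value 22.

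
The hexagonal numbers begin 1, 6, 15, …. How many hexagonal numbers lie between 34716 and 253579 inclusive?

The n-th hexagonal number is n(2n−1).
Smallest index with value ≥ 34716: n = 132 (giving 34716).
Largest index with value ≤ 253579: n = 356 (giving 253116).
Indices 132 through 356: 225 terms.

225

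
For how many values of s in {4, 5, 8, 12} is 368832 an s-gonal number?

1

s = 4: P(4, 607) = 368449 and P(4, 608) = 369664; 368832 is not s-gonal.
s = 5: P(5, 496) = 368776 and P(5, 497) = 370265; 368832 is not s-gonal.
s = 8: P(8, 350) = 366800 and P(8, 351) = 368901; 368832 is not s-gonal.
s = 12: P(12, 272) = 368832. ✓
Hits: s ∈ {12} → 1.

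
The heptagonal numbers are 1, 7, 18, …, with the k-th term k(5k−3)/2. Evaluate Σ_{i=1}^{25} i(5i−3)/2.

13325

Σ i(5i−3)/2 = (5Σi² − 3Σi) / 2 over i = 1..25.
Σi = 325 and Σi² = 5525.
(5·5525 − 3·325) / 2 = 26650/2 = 13325.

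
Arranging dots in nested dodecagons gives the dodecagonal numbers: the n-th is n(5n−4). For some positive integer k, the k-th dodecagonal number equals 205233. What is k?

Set n(5n−4) = 205233, giving 5n² − 4n − 205233 = 0.
So n = (4 + 2026) / 10 = 2030/10 = 203.

203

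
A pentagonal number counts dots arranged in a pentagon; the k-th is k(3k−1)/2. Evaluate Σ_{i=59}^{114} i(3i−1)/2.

648032

Σ i(3i−1)/2 = (3Σi² − Σi) / 2 over i = 59..114.
Σi = 6555 − 1711 = 4844 and Σi² = 500365 − 66729 = 433636.
(3·433636 − 1·4844) / 2 = 1296064/2 = 648032.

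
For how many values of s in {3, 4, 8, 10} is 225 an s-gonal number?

2

s = 3: P(3, 20) = 210 and P(3, 21) = 231; 225 is not s-gonal.
s = 4: P(4, 15) = 225. ✓
s = 8: P(8, 9) = 225. ✓
s = 10: P(10, 7) = 175 and P(10, 8) = 232; 225 is not s-gonal.
Hits: s ∈ {4, 8} → 2.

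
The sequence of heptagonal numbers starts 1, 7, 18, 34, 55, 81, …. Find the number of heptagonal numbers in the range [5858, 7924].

8

The n-th heptagonal number is n(5n−3)/2.
Smallest index with value ≥ 5858: n = 49 (giving 5929).
Largest index with value ≤ 7924: n = 56 (giving 7756).
Indices 49 through 56: 8 terms.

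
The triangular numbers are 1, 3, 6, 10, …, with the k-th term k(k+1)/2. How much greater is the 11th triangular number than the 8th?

30

11·12/2 = 66 and 8·9/2 = 36.
Difference: 66 − 36 = 30.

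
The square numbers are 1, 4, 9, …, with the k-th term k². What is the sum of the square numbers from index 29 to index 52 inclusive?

40516

Σ_{i=29}^{52} i² = 48230 − 7714 = 40516.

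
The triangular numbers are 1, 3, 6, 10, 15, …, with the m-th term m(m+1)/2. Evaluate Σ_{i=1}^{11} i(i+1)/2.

286

Σ i(i+1)/2 = (Σi² + Σi) / 2 over i = 1..11.
Σi = 66 and Σi² = 506.
(1·506 + 1·66) / 2 = 572/2 = 286.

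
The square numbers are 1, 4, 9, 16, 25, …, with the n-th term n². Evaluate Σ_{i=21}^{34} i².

10815

Σ_{i=21}^{34} i² = 13685 − 2870 = 10815.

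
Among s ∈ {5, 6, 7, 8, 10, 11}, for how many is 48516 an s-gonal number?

s = 5: P(5, 180) = 48510 and P(5, 181) = 49051; 48516 is not s-gonal.
s = 6: P(6, 156) = 48516. ✓
s = 7: P(7, 139) = 48094 and P(7, 140) = 48790; 48516 is not s-gonal.
s = 8: P(8, 127) = 48133 and P(8, 128) = 48896; 48516 is not s-gonal.
s = 10: P(10, 110) = 48070 and P(10, 111) = 48951; 48516 is not s-gonal.
s = 11: P(11, 104) = 48308 and P(11, 105) = 49245; 48516 is not s-gonal.
Hits: s ∈ {6} → 1.

1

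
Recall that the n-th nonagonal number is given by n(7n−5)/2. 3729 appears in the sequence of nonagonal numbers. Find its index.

33

Set n(7n−5)/2 = 3729, giving 7n² − 5n − 7458 = 0.
So n = (5 + 457) / 14 = 462/14 = 33.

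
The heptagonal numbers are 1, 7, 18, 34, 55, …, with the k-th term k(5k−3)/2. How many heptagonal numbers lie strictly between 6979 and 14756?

The n-th heptagonal number is n(5n−3)/2.
Smallest index with value > 6979: n = 54 (giving 7209).
Largest index with value < 14756: n = 77 (giving 14707).
Indices 54 through 77: 24 terms.

24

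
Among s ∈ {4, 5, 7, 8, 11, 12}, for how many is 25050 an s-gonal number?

1

s = 4: P(4, 158) = 24964 and P(4, 159) = 25281; 25050 is not s-gonal.
s = 5: P(5, 129) = 24897 and P(5, 130) = 25285; 25050 is not s-gonal.
s = 7: P(7, 100) = 24850 and P(7, 101) = 25351; 25050 is not s-gonal.
s = 8: P(8, 91) = 24661 and P(8, 92) = 25208; 25050 is not s-gonal.
s = 11: P(11, 75) = 25050. ✓
s = 12: P(12, 71) = 24921 and P(12, 72) = 25632; 25050 is not s-gonal.
Hits: s ∈ {11} → 1.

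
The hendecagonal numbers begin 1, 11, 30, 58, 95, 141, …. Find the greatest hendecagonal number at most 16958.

16531

Solve n(9n−7)/2 ≤ 16958 for integer n.
n = 61 gives 16531 ≤ 16958, while n = 62 gives 17081 > 16958; so the answer is 16531.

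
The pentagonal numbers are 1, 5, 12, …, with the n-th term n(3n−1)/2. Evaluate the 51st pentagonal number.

The 51st pentagonal number is n(3n−1)/2 with n = 51.
51·(3·51 − 1)/2 = 51·152/2 = 51·76 = 3876.

3876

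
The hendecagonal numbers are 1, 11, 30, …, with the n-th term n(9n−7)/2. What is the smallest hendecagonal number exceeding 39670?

Solve n(9n−7)/2 > 39670 for integer n.
The largest n with value ≤ 39670 is 94 (since 39433 ≤ 39670 < 40280), so the first above is n = 95, value 40280.

40280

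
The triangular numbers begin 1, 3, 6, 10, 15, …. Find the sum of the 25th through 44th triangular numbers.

Σ i(i+1)/2 = (Σi² + Σi) / 2 over i = 25..44.
Σi = 990 − 300 = 690 and Σi² = 29370 − 4900 = 24470.
(1·24470 + 1·690) / 2 = 25160/2 = 12580.

12580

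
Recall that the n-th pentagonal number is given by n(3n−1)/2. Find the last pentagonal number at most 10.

5

Solve n(3n−1)/2 ≤ 10 for integer n.
n = 2 gives 5 ≤ 10, while n = 3 gives 12 > 10; so the answer is 5.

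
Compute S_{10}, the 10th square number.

The 10th square number is n² with n = 10.
10² = 100.

100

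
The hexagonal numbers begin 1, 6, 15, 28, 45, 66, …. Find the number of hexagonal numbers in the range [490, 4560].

The n-th hexagonal number is n(2n−1).
Smallest index with value ≥ 490: n = 16 (giving 496).
Largest index with value ≤ 4560: n = 48 (giving 4560).
Indices 16 through 48: 33 terms.

33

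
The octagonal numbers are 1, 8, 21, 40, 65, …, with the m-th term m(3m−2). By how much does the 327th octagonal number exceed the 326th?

Consecutive octagonal numbers differ by 6n − 5: here 6·327 − 5 = 1957.

1957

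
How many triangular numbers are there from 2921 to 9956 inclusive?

The n-th triangular number is n(n+1)/2.
Smallest index with value ≥ 2921: n = 76 (giving 2926).
Largest index with value ≤ 9956: n = 140 (giving 9870).
Indices 76 through 140: 65 terms.

65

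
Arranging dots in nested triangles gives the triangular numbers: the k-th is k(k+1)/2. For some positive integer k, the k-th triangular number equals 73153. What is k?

382

Set n(n+1)/2 = 73153, giving n² + n − 146306 = 0.
The discriminant is 1 + 8·73153 = 585225, and √585225 = 765.
So n = (-1 + 765) / 2 = 764/2 = 382.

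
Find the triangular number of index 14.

The 14th triangular number is n(n+1)/2 with n = 14.
14·15/2 = 210/2 = 105.

105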